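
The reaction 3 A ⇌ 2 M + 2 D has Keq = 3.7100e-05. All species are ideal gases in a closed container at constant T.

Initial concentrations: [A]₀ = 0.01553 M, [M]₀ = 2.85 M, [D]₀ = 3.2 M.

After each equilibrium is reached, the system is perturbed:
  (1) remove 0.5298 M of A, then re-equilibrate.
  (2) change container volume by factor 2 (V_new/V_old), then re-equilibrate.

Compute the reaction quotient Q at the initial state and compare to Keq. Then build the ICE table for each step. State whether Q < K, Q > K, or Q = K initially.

Q₀ = 2.2206e+07 vs Keq = 3.7100e-05 ⇒ Q>K, reverse
Step 1:
                   A          M          D
  I          0.01553       2.85        3.2
  C            4.109     -2.739     -2.739
  E            4.124     0.1107     0.4607
  solve Keq expr → x = -1.37; check Q = 3.7100e-05
Then remove 0.5298 M of A.
Step 2:
                   A          M          D
  I            3.595     0.1107     0.4607
  C          0.02454   -0.01636   -0.01636
  E            3.619    0.09437     0.4444
  solve Keq expr → x = -0.00818; check Q = 3.7100e-05
Then change container volume by factor 2 (V_new/V_old).
Step 3:
                   A          M          D
  I             1.81    0.04719     0.2222
  C         -0.02156    0.01437    0.01437
  E            1.788    0.06156     0.2366
  solve Keq expr → x = 0.007187; check Q = 3.7100e-05

Q₀ = 2.2206e+07; Q > K (proceeds reverse)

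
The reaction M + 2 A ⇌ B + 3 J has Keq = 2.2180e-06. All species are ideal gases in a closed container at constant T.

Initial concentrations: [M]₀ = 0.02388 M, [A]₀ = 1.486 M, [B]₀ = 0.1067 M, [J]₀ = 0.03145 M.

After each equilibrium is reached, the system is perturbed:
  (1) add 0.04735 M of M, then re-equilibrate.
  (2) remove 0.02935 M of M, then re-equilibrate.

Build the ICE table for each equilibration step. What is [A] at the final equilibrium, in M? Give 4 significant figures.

Q₀ = 6.2944e-05 vs Keq = 2.2180e-06 ⇒ Q>K, reverse
Step 1:
                    M           A           B           J
  init        0.02388       1.486      0.1067     0.03145
  Δ           0.00665      0.0133    -0.00665    -0.01995
  eq          0.03053       1.499      0.1001      0.0115
  solve Keq expr → x = -0.00665; check Q = 2.2180e-06
Then add 0.04735 M of M.
Step 2:
                    M           A           B           J
  init        0.07788       1.499      0.1001      0.0115
  Δ         -0.001345    -0.00269    0.001345    0.004035
  eq          0.07653       1.497      0.1014     0.01554
  solve Keq expr → x = 0.001345; check Q = 2.2180e-06
Then remove 0.02935 M of M.
Step 3:
                    M           A           B           J
  init        0.04718       1.497      0.1014     0.01554
  Δ        7.3468e-04    0.001469 -7.3468e-04   -0.002204
  eq          0.04792       1.498      0.1007     0.01333
  solve Keq expr → x = -7.3468e-04; check Q = 2.2180e-06

[A]_eq = 1.498 M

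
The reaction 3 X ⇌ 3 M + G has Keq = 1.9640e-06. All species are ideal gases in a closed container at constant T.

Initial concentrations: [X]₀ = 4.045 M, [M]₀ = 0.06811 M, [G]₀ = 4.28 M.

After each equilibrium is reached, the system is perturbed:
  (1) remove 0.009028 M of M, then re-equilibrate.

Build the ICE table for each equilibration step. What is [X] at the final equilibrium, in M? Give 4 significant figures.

Q₀ = 2.0432e-05 vs Keq = 1.9640e-06 ⇒ Q>K, reverse
Step 1:
                  X         M         G
  init        4.045   0.06811      4.28
  Δ          0.0366   -0.0366   -0.0122
  eq          4.082   0.03151     4.268
  solve Keq expr → x = -0.0122; check Q = 1.9640e-06
Then remove 0.009028 M of M.
Step 2:
                  X         M         G
  init        4.082   0.02248     4.268
  Δ       -0.008952  0.008952  0.002984
  eq          4.073   0.03144     4.271
  solve Keq expr → x = 0.002984; check Q = 1.9640e-06

[X]_eq = 4.073 M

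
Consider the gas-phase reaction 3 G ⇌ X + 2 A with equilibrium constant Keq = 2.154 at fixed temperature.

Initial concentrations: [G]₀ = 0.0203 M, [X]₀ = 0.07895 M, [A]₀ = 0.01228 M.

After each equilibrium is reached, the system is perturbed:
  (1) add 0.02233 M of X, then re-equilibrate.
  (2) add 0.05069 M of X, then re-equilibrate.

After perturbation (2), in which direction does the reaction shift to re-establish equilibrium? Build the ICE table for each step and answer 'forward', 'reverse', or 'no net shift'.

Q₀ = 1.423 vs Keq = 2.154 ⇒ Q<K, forward
Step 1:
                   G          X          A
  Initial     0.0203    0.07895    0.01228
  Change    -0.00158 5.2680e-04   0.001054
  Equil      0.01872    0.07948    0.01333
  solve Keq expr → x = 5.2680e-04; check Q = 2.154
Then add 0.02233 M of X.
Step 2:
                   G          X          A
  Initial    0.01872     0.1018    0.01333
  Change  9.4486e-04 -3.1495e-04 -6.2990e-04
  Equil      0.01966     0.1015     0.0127
  solve Keq expr → x = -3.1495e-04; check Q = 2.154
Then add 0.05069 M of X.
Step 3:
                   G          X          A
  Initial    0.01966     0.1522     0.0127
  Change    0.001567 -5.2236e-04  -0.001045
  Equil      0.02123     0.1517    0.01166
  solve Keq expr → x = -5.2236e-04; check Q = 2.154

Direction: reverse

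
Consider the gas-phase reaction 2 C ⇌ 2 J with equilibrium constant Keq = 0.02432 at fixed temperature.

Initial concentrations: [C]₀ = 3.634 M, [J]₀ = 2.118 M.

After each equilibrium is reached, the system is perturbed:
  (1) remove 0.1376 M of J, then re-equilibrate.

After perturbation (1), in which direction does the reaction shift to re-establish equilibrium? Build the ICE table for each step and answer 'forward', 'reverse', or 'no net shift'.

Direction: forward

Q₀ = 0.3397 vs Keq = 0.02432 ⇒ Q>K, reverse
Step 1:
                  C         J
  Initial     3.634     2.118
  Change      1.342    -1.342
  Equil       4.976     0.776
  solve Keq expr → x = -0.671; check Q = 0.02432
Then remove 0.1376 M of J.
Step 2:
                  C         J
  Initial     4.976    0.6384
  Change     -0.119     0.119
  Equil       4.857    0.7574
  solve Keq expr → x = 0.05952; check Q = 0.02432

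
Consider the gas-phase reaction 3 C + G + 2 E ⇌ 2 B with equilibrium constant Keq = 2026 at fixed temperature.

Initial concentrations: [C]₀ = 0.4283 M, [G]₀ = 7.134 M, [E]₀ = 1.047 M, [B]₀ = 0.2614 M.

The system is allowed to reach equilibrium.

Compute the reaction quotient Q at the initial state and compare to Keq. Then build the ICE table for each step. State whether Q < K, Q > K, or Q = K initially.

Q₀ = 0.1112; Q < K (proceeds forward)

Q₀ = 0.1112 vs Keq = 2026 ⇒ Q<K, forward
Step 1:
                  C         G         E         B
  I          0.4283     7.134     1.047    0.2614
  C         -0.3966   -0.1322   -0.2644    0.2644
  E         0.03169     7.002    0.7826    0.5258
  solve Keq expr → x = 0.1322; check Q = 2026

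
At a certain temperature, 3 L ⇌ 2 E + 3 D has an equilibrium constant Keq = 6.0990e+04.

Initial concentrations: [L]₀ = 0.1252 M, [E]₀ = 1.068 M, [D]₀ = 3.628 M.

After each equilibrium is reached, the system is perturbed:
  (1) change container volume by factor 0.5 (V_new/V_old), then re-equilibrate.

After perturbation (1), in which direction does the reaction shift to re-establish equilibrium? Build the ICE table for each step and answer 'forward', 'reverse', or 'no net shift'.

Q₀ = 2.7754e+04 vs Keq = 6.0990e+04 ⇒ Q<K, forward
Step 1:
                   L          E          D
  init        0.1252      1.068      3.628
  Δ         -0.02709    0.01806    0.02709
  eq         0.09811      1.086      3.655
  solve Keq expr → x = 0.00903; check Q = 6.0990e+04
Then change container volume by factor 0.5 (V_new/V_old).
Step 2:
                   L          E          D
  init        0.1962      2.172       7.31
  Δ           0.1042   -0.06949    -0.1042
  eq          0.3005      2.103      7.206
  solve Keq expr → x = -0.03474; check Q = 6.0990e+04

Direction: reverse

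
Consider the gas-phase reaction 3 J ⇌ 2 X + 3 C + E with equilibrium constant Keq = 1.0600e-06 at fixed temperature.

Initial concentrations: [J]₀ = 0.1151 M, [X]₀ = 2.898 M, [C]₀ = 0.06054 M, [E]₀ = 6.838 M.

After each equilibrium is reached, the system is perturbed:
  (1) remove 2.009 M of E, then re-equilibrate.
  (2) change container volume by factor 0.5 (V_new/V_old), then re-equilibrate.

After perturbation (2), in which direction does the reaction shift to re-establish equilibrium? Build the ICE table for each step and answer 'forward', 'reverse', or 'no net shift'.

Q₀ = 8.357 vs Keq = 1.0600e-06 ⇒ Q>K, reverse
Step 1:
                  J         X         C         E
  init       0.1151     2.898   0.06054     6.838
  Δ         0.06007  -0.04005  -0.06007  -0.02002
  eq         0.1752     2.858 4.6771e-04     6.818
  solve Keq expr → x = -0.02002; check Q = 1.0600e-06
Then remove 2.009 M of E.
Step 2:
                  J         X         C         E
  init       0.1752     2.858 4.6771e-04     4.809
  Δ       -5.7538e-05 3.8358e-05 5.7538e-05 1.9179e-05
  eq         0.1751     2.858 5.2525e-04     4.809
  solve Keq expr → x = 1.9179e-05; check Q = 1.0600e-06
Then change container volume by factor 0.5 (V_new/V_old).
Step 3:
                  J         X         C         E
  init       0.3502     5.716  0.001051     9.618
  Δ       5.2444e-04 -3.4963e-04 -5.2444e-04 -1.7481e-04
  eq         0.3508     5.716 5.2606e-04     9.618
  solve Keq expr → x = -1.7481e-04; check Q = 1.0600e-06

Direction: reverse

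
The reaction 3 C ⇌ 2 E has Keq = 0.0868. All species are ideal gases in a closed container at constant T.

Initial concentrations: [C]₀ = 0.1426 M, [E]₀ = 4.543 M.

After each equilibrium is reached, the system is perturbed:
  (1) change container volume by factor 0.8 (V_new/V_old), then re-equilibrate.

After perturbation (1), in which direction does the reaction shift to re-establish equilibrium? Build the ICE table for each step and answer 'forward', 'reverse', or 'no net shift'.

Q₀ = 7117 vs Keq = 0.0868 ⇒ Q>K, reverse
Step 1:
                  C         E
  I          0.1426     4.543
  C           3.606    -2.404
  E           3.749     2.139
  solve Keq expr → x = -1.202; check Q = 0.0868
Then change container volume by factor 0.8 (V_new/V_old).
Step 2:
                  C         E
  I           4.686     2.673
  C         -0.1956    0.1304
  E           4.491     2.804
  solve Keq expr → x = 0.0652; check Q = 0.0868

Direction: forward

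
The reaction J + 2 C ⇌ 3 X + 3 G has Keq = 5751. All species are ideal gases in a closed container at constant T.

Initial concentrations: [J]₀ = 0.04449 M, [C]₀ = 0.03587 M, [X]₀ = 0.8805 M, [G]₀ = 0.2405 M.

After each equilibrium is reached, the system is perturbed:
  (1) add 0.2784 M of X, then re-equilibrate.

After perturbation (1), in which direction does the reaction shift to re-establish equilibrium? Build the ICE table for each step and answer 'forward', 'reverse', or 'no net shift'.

Direction: reverse

Q₀ = 165.9 vs Keq = 5751 ⇒ Q<K, forward
Step 1:
                    J           C           X           G
  Initial     0.04449     0.03587      0.8805      0.2405
  Change     -0.01308    -0.02616     0.03924     0.03924
  Equil       0.03141     0.00971      0.9197      0.2797
  solve Keq expr → x = 0.01308; check Q = 5751
Then add 0.2784 M of X.
Step 2:
                    J           C           X           G
  Initial     0.03141     0.00971       1.198      0.2797
  Change     0.001894    0.003789   -0.005683   -0.005683
  Equil        0.0333      0.0135       1.192      0.2741
  solve Keq expr → x = -0.001894; check Q = 5751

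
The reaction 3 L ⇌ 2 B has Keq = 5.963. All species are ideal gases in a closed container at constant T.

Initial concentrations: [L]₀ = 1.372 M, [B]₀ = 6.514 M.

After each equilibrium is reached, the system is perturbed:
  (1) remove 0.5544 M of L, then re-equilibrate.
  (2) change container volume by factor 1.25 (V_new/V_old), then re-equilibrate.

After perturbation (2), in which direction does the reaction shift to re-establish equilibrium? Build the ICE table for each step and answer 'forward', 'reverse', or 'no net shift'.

Direction: reverse

Q₀ = 16.43 vs Keq = 5.963 ⇒ Q>K, reverse
Step 1:
                   L          B
  Initial      1.372      6.514
  Change       0.487    -0.3247
  Equil        1.859      6.189
  solve Keq expr → x = -0.1623; check Q = 5.963
Then remove 0.5544 M of L.
Step 2:
                   L          B
  Initial      1.305      6.189
  Change      0.4886    -0.3257
  Equil        1.793      5.864
  solve Keq expr → x = -0.1629; check Q = 5.963
Then change container volume by factor 1.25 (V_new/V_old).
Step 3:
                   L          B
  Initial      1.435      4.691
  Change      0.0966    -0.0644
  Equil        1.531      4.626
  solve Keq expr → x = -0.0322; check Q = 5.963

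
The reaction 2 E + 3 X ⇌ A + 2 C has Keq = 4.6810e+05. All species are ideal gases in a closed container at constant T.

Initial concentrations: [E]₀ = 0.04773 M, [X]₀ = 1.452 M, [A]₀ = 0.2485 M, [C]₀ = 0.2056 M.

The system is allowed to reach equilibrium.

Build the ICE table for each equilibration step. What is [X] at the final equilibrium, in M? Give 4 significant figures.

[X]_eq = 1.381 M

Q₀ = 1.506 vs Keq = 4.6810e+05 ⇒ Q<K, forward
Step 1:
                    E           X           A           C
  init        0.04773       1.452      0.2485      0.2056
  Δ          -0.04761    -0.07142     0.02381     0.04761
  eq       1.1905e-04       1.381      0.2723      0.2532
  solve Keq expr → x = 0.02381; check Q = 4.6810e+05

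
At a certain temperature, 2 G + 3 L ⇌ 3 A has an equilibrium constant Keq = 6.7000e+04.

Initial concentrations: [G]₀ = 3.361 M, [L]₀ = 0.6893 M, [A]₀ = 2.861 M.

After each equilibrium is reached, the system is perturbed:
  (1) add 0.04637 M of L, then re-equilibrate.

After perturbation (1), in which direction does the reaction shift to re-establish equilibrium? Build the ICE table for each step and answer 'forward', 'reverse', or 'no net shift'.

Q₀ = 6.33 vs Keq = 6.7000e+04 ⇒ Q<K, forward
Step 1:
                  G         L         A
  I           3.361    0.6893     2.861
  C         -0.4314   -0.6471    0.6471
  E            2.93   0.04219     3.508
  solve Keq expr → x = 0.2157; check Q = 6.7000e+04
Then add 0.04637 M of L.
Step 2:
                  G         L         A
  I            2.93   0.08856     3.508
  C        -0.03035  -0.04552   0.04552
  E           2.899   0.04303     3.554
  solve Keq expr → x = 0.01517; check Q = 6.7000e+04

Direction: forward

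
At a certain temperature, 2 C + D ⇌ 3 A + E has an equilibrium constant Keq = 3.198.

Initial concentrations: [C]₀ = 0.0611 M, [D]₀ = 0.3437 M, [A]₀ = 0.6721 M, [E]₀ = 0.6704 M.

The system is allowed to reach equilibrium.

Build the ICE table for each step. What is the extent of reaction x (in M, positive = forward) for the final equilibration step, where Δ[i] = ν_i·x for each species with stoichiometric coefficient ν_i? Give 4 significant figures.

Q₀ = 158.6 vs Keq = 3.198 ⇒ Q>K, reverse
Step 1:
                  C         D         A         E
  Initial    0.0611    0.3437    0.6721    0.6704
  Change     0.1447   0.07235   -0.2171  -0.07235
  Equil      0.2058    0.4161     0.455     0.598
  solve Keq expr → x = -0.07235; check Q = 3.198

x = -0.07235 M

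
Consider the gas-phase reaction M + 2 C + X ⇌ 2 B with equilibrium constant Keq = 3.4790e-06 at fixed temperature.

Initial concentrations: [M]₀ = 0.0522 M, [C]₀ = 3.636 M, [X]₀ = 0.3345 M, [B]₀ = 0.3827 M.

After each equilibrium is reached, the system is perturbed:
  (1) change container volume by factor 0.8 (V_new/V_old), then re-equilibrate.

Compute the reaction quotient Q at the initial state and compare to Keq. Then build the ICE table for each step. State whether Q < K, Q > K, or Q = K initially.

Q₀ = 0.6345 vs Keq = 3.4790e-06 ⇒ Q>K, reverse
Step 1:
                   M          C          X          B
  Initial     0.0522      3.636     0.3345     0.3827
  Change        0.19       0.38       0.19      -0.38
  Equil       0.2422      4.016     0.5245    0.00267
  solve Keq expr → x = -0.19; check Q = 3.4790e-06
Then change container volume by factor 0.8 (V_new/V_old).
Step 2:
                   M          C          X          B
  Initial     0.3028       5.02     0.6556   0.003337
  Change  -4.1475e-04 -8.2949e-04 -4.1475e-04 8.2949e-04
  Equil       0.3024      5.019     0.6552   0.004167
  solve Keq expr → x = 4.1475e-04; check Q = 3.4790e-06

Q₀ = 0.6345; Q > K (proceeds reverse)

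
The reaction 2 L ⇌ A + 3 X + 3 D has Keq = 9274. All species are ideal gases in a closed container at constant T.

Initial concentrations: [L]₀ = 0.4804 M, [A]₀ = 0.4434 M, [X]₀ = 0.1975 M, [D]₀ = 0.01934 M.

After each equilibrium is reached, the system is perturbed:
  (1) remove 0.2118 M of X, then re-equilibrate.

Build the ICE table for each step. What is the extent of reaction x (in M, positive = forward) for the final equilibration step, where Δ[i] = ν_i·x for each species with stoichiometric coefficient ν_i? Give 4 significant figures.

Q₀ = 1.0707e-07 vs Keq = 9274 ⇒ Q<K, forward
Step 1:
                    L           A           X           D
  init         0.4804      0.4434      0.1975     0.01934
  Δ           -0.4757      0.2379      0.7136      0.7136
  eq         0.004677      0.6813      0.9111      0.7329
  solve Keq expr → x = 0.2379; check Q = 9274
Then remove 0.2118 M of X.
Step 2:
                    L           A           X           D
  init       0.004677      0.6813      0.6993      0.7329
  Δ         -0.001501  7.5025e-04    0.002251    0.002251
  eq         0.003176       0.682      0.7015      0.7352
  solve Keq expr → x = 7.5025e-04; check Q = 9274

x = 7.5025e-04 M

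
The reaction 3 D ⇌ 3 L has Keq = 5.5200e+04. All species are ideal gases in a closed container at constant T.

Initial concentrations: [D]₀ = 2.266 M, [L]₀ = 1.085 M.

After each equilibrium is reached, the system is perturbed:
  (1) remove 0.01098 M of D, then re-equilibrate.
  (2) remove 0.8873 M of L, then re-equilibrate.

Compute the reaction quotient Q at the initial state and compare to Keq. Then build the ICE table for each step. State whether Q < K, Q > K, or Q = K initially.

Q₀ = 0.1098 vs Keq = 5.5200e+04 ⇒ Q<K, forward
Step 1:
                  D         L
  Initial     2.266     1.085
  Change      -2.18      2.18
  Equil     0.08576     3.265
  solve Keq expr → x = 0.7267; check Q = 5.5200e+04
Then remove 0.01098 M of D.
Step 2:
                  D         L
  Initial   0.07478     3.265
  Change     0.0107   -0.0107
  Equil     0.08548     3.255
  solve Keq expr → x = -0.003566; check Q = 5.5200e+04
Then remove 0.8873 M of L.
Step 3:
                  D         L
  Initial   0.08548     2.367
  Change   -0.02271   0.02271
  Equil     0.06277      2.39
  solve Keq expr → x = 0.007569; check Q = 5.5200e+04

Q₀ = 0.1098; Q < K (proceeds forward)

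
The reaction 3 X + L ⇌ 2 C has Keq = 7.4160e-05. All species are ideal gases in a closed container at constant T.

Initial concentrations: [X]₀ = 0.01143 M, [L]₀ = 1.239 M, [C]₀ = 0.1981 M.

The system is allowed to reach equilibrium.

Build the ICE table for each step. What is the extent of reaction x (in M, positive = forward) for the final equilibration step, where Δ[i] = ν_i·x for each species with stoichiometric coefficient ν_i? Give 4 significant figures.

x = -0.09821 M

Q₀ = 2.1211e+04 vs Keq = 7.4160e-05 ⇒ Q>K, reverse
Step 1:
                   X          L          C
  init       0.01143      1.239     0.1981
  Δ           0.2946    0.09821    -0.1964
  eq          0.3061      1.337   0.001686
  solve Keq expr → x = -0.09821; check Q = 7.4160e-05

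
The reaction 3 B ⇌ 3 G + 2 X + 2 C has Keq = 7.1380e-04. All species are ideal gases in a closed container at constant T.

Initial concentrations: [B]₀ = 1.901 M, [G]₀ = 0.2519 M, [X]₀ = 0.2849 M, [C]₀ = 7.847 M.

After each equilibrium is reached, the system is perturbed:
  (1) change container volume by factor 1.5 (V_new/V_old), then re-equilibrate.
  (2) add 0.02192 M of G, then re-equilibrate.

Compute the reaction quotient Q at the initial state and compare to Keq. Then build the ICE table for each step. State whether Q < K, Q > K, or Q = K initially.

Q₀ = 0.01163 vs Keq = 7.1380e-04 ⇒ Q>K, reverse
Step 1:
                   B          G          X          C
  I            1.901     0.2519     0.2849      7.847
  C           0.1196    -0.1196    -0.0797    -0.0797
  E            2.021     0.1323     0.2052      7.767
  solve Keq expr → x = -0.03985; check Q = 7.1380e-04
Then change container volume by factor 1.5 (V_new/V_old).
Step 2:
                   B          G          X          C
  I            1.347    0.08823     0.1368      5.178
  C         -0.04128    0.04128    0.02752    0.02752
  E            1.306     0.1295     0.1643      5.206
  solve Keq expr → x = 0.01376; check Q = 7.1380e-04
Then add 0.02192 M of G.
Step 3:
                   B          G          X          C
  I            1.306     0.1514     0.1643      5.206
  C          0.01477   -0.01477  -0.009849  -0.009849
  E            1.321     0.1367     0.1545      5.196
  solve Keq expr → x = -0.004924; check Q = 7.1380e-04

Q₀ = 0.01163; Q > K (proceeds reverse)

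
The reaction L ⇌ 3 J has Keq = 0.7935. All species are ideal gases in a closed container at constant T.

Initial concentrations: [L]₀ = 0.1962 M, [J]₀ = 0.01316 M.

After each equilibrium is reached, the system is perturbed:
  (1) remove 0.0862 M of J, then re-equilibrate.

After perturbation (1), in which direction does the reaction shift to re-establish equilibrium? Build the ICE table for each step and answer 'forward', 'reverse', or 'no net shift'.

Q₀ = 1.1616e-05 vs Keq = 0.7935 ⇒ Q<K, forward
Step 1:
                   L          J
  Initial     0.1962    0.01316
  Change     -0.1241     0.3722
  Equil      0.07213     0.3854
  solve Keq expr → x = 0.1241; check Q = 0.7935
Then remove 0.0862 M of J.
Step 2:
                   L          J
  Initial    0.07213     0.2992
  Change    -0.01742    0.05227
  Equil       0.0547     0.3514
  solve Keq expr → x = 0.01742; check Q = 0.7935

Direction: forward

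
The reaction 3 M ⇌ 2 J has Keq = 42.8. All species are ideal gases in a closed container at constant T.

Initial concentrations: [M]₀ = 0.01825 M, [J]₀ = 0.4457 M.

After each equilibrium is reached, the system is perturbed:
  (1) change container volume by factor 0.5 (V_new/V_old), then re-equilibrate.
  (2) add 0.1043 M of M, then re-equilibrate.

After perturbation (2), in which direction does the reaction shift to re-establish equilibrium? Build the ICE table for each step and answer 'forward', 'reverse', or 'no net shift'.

Direction: forward

Q₀ = 3.2681e+04 vs Keq = 42.8 ⇒ Q>K, reverse
Step 1:
                  M         J
  Initial   0.01825    0.4457
  Change     0.1267   -0.0845
  Equil       0.145    0.3612
  solve Keq expr → x = -0.04225; check Q = 42.8
Then change container volume by factor 0.5 (V_new/V_old).
Step 2:
                  M         J
  Initial      0.29    0.7224
  Change   -0.05246   0.03497
  Equil      0.2375    0.7574
  solve Keq expr → x = 0.01749; check Q = 42.8
Then add 0.1043 M of M.
Step 3:
                  M         J
  Initial    0.3418    0.7574
  Change   -0.09169   0.06112
  Equil      0.2501    0.8185
  solve Keq expr → x = 0.03056; check Q = 42.8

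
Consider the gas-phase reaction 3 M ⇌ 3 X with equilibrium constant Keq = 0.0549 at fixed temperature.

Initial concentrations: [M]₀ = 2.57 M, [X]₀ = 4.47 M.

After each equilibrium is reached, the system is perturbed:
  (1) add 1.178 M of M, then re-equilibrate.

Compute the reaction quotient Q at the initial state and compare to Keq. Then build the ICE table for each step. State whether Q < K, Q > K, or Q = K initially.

Q₀ = 5.262; Q > K (proceeds reverse)

Q₀ = 5.262 vs Keq = 0.0549 ⇒ Q>K, reverse
Step 1:
                   M          X
  init          2.57       4.47
  Δ            2.531     -2.531
  eq           5.101      1.939
  solve Keq expr → x = -0.8437; check Q = 0.0549
Then add 1.178 M of M.
Step 2:
                   M          X
  init         6.279      1.939
  Δ          -0.3244     0.3244
  eq           5.955      2.263
  solve Keq expr → x = 0.1081; check Q = 0.0549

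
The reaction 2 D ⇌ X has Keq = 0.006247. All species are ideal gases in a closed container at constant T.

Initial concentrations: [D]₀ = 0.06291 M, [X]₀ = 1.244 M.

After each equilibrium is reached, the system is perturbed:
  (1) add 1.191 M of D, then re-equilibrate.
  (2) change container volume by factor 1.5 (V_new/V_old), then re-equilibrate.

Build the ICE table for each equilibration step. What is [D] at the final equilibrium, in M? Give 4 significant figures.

[D]_eq = 2.421 M

Q₀ = 314.3 vs Keq = 0.006247 ⇒ Q>K, reverse
Step 1:
                   D          X
  Initial    0.06291      1.244
  Change       2.412     -1.206
  Equil        2.474    0.03825
  solve Keq expr → x = -1.206; check Q = 0.006247
Then add 1.191 M of D.
Step 2:
                   D          X
  Initial      3.665    0.03825
  Change    -0.08378    0.04189
  Equil        3.582    0.08014
  solve Keq expr → x = 0.04189; check Q = 0.006247
Then change container volume by factor 1.5 (V_new/V_old).
Step 3:
                   D          X
  Initial      2.388    0.05342
  Change      0.0336    -0.0168
  Equil        2.421    0.03663
  solve Keq expr → x = -0.0168; check Q = 0.006247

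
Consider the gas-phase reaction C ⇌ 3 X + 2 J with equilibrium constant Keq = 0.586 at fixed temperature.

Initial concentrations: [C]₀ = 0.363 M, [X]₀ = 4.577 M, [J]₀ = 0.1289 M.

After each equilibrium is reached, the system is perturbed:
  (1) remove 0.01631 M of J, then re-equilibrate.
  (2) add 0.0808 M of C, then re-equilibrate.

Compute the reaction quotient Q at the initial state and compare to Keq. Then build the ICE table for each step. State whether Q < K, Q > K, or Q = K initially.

Q₀ = 4.389 vs Keq = 0.586 ⇒ Q>K, reverse
Step 1:
                   C          X          J
  I            0.363      4.577     0.1289
  C           0.0387    -0.1161    -0.0774
  E           0.4017      4.461     0.0515
  solve Keq expr → x = -0.0387; check Q = 0.586
Then remove 0.01631 M of J.
Step 2:
                   C          X          J
  I           0.4017      4.461    0.03519
  C         -0.00771    0.02313    0.01542
  E            0.394      4.484     0.0506
  solve Keq expr → x = 0.00771; check Q = 0.586
Then add 0.0808 M of C.
Step 3:
                   C          X          J
  I           0.4748      4.484     0.0506
  C         -0.00234    0.00702    0.00468
  E           0.4725      4.491    0.05528
  solve Keq expr → x = 0.00234; check Q = 0.586

Q₀ = 4.389; Q > K (proceeds reverse)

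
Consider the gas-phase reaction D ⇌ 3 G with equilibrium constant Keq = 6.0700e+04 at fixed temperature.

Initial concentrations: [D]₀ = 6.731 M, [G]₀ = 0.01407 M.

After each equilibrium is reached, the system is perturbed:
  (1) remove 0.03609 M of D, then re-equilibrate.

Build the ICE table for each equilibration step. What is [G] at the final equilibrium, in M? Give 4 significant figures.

[G]_eq = 19.72 M

Q₀ = 4.1381e-07 vs Keq = 6.0700e+04 ⇒ Q<K, forward
Step 1:
                    D           G
  init          6.731     0.01407
  Δ            -6.603       19.81
  eq           0.1283       19.82
  solve Keq expr → x = 6.603; check Q = 6.0700e+04
Then remove 0.03609 M of D.
Step 2:
                    D           G
  init        0.09222       19.82
  Δ           0.03411     -0.1023
  eq           0.1263       19.72
  solve Keq expr → x = -0.03411; check Q = 6.0700e+04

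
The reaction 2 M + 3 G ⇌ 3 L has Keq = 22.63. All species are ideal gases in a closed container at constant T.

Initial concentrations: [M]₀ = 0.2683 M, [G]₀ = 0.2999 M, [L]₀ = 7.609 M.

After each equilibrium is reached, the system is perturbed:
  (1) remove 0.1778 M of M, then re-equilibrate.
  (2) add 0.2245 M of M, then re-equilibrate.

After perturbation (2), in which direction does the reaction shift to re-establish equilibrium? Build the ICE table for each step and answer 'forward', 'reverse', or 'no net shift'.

Direction: forward

Q₀ = 2.2689e+05 vs Keq = 22.63 ⇒ Q>K, reverse
Step 1:
                  M         G         L
  Initial    0.2683    0.2999     7.609
  Change      1.015     1.522    -1.522
  Equil       1.283     1.822     6.087
  solve Keq expr → x = -0.5075; check Q = 22.63
Then remove 0.1778 M of M.
Step 2:
                  M         G         L
  Initial     1.105     1.822     6.087
  Change    0.06068   0.09102  -0.09102
  Equil       1.166     1.913     5.996
  solve Keq expr → x = -0.03034; check Q = 22.63
Then add 0.2245 M of M.
Step 3:
                  M         G         L
  Initial     1.391     1.913     5.996
  Change   -0.07578   -0.1137    0.1137
  Equil       1.315       1.8     6.109
  solve Keq expr → x = 0.03789; check Q = 22.63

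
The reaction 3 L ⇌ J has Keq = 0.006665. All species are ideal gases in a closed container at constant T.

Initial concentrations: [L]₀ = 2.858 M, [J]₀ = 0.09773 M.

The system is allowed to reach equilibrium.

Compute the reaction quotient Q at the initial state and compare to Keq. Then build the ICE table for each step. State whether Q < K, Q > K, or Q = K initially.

Q₀ = 0.004186; Q < K (proceeds forward)

Q₀ = 0.004186 vs Keq = 0.006665 ⇒ Q<K, forward
Step 1:
                  L         J
  Initial     2.858   0.09773
  Change    -0.1181   0.03936
  Equil        2.74    0.1371
  solve Keq expr → x = 0.03936; check Q = 0.006665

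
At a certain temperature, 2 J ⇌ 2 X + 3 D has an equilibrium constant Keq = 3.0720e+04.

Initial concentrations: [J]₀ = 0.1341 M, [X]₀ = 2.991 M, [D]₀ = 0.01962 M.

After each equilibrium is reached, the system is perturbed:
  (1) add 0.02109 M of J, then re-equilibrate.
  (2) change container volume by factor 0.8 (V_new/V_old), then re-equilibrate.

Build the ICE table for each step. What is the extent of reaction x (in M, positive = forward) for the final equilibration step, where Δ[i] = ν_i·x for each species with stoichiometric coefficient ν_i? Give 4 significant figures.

x = -5.3831e-04 M

Q₀ = 0.003757 vs Keq = 3.0720e+04 ⇒ Q<K, forward
Step 1:
                  J         X         D
  Initial    0.1341     2.991   0.01962
  Change    -0.1323    0.1323    0.1984
  Equil    0.001814     3.123     0.218
  solve Keq expr → x = 0.06614; check Q = 3.0720e+04
Then add 0.02109 M of J.
Step 2:
                  J         X         D
  Initial    0.0229     3.123     0.218
  Change   -0.02067   0.02067   0.03101
  Equil     0.00223     3.144    0.2491
  solve Keq expr → x = 0.01034; check Q = 3.0720e+04
Then change container volume by factor 0.8 (V_new/V_old).
Step 3:
                  J         X         D
  Initial  0.002787      3.93    0.3113
  Change   0.001077 -0.001077 -0.001615
  Equil    0.003864     3.929    0.3097
  solve Keq expr → x = -5.3831e-04; check Q = 3.0720e+04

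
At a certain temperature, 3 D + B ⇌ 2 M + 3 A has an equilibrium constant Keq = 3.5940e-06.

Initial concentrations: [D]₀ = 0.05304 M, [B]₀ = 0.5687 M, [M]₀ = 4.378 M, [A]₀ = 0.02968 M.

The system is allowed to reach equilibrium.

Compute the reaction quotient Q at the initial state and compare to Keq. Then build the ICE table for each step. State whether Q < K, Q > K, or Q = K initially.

Q₀ = 5.905; Q > K (proceeds reverse)

Q₀ = 5.905 vs Keq = 3.5940e-06 ⇒ Q>K, reverse
Step 1:
                    D           B           M           A
  I           0.05304      0.5687       4.378     0.02968
  C           0.02929    0.009762    -0.01952    -0.02929
  E           0.08233      0.5785       4.358  3.9379e-04
  solve Keq expr → x = -0.009762; check Q = 3.5940e-06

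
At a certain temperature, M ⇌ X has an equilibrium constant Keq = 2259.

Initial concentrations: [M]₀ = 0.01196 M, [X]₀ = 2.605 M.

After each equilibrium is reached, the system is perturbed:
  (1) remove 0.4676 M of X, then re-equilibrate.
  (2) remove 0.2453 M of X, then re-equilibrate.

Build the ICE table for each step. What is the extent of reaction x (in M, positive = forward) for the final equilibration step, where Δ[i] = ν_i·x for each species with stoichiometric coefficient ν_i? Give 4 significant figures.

Q₀ = 217.8 vs Keq = 2259 ⇒ Q<K, forward
Step 1:
                  M         X
  Initial   0.01196     2.605
  Change    -0.0108    0.0108
  Equil    0.001158     2.616
  solve Keq expr → x = 0.0108; check Q = 2259
Then remove 0.4676 M of X.
Step 2:
                  M         X
  Initial  0.001158     2.148
  Change  -2.0690e-04 2.0690e-04
  Equil   9.5104e-04     2.148
  solve Keq expr → x = 2.0690e-04; check Q = 2259
Then remove 0.2453 M of X.
Step 3:
                  M         X
  Initial 9.5104e-04     1.903
  Change  -1.0854e-04 1.0854e-04
  Equil   8.4250e-04     1.903
  solve Keq expr → x = 1.0854e-04; check Q = 2259

x = 1.0854e-04 M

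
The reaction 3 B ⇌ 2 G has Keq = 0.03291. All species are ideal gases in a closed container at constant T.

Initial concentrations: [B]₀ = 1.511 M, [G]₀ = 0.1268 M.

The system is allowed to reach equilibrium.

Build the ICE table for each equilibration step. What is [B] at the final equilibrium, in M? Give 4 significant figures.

[B]_eq = 1.299 M

Q₀ = 0.004661 vs Keq = 0.03291 ⇒ Q<K, forward
Step 1:
                  B         G
  init        1.511    0.1268
  Δ         -0.2125    0.1416
  eq          1.299    0.2684
  solve Keq expr → x = 0.07082; check Q = 0.03291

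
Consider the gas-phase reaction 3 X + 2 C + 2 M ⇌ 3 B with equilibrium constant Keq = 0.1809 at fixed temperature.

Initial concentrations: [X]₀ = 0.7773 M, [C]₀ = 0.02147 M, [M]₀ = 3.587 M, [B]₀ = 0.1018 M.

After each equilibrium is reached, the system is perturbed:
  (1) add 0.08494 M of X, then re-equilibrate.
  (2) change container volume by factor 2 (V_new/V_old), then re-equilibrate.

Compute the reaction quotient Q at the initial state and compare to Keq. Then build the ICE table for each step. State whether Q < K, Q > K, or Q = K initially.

Q₀ = 0.3787; Q > K (proceeds reverse)

Q₀ = 0.3787 vs Keq = 0.1809 ⇒ Q>K, reverse
Step 1:
                   X          C          M          B
  I           0.7773    0.02147      3.587     0.1018
  C         0.008186   0.005457   0.005457  -0.008186
  E           0.7855    0.02693      3.592    0.09361
  solve Keq expr → x = -0.002729; check Q = 0.1809
Then add 0.08494 M of X.
Step 2:
                   X          C          M          B
  I           0.8704    0.02693      3.592    0.09361
  C        -0.003537  -0.002358  -0.002358   0.003537
  E           0.8669    0.02457       3.59    0.09715
  solve Keq expr → x = 0.001179; check Q = 0.1809
Then change container volume by factor 2 (V_new/V_old).
Step 3:
                   X          C          M          B
  I           0.4334    0.01228      1.795    0.04858
  C          0.01728    0.01152    0.01152   -0.01728
  E           0.4507    0.02381      1.807    0.03129
  solve Keq expr → x = -0.005761; check Q = 0.1809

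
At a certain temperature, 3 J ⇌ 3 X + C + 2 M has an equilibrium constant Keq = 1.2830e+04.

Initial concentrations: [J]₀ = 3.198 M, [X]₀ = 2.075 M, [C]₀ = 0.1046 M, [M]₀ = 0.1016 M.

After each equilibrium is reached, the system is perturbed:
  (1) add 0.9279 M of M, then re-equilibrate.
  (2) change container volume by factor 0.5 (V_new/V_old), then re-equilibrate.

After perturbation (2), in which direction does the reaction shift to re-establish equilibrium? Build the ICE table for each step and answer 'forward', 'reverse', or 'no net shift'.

Q₀ = 2.9494e-04 vs Keq = 1.2830e+04 ⇒ Q<K, forward
Step 1:
                  J         X         C         M
  I           3.198     2.075    0.1046    0.1016
  C          -2.857     2.857    0.9522     1.904
  E          0.3413     4.932     1.057     2.006
  solve Keq expr → x = 0.9522; check Q = 1.2830e+04
Then add 0.9279 M of M.
Step 2:
                  J         X         C         M
  I          0.3413     4.932     1.057     2.934
  C         0.08204  -0.08204  -0.02735  -0.05469
  E          0.4233      4.85     1.029     2.879
  solve Keq expr → x = -0.02735; check Q = 1.2830e+04
Then change container volume by factor 0.5 (V_new/V_old).
Step 3:
                  J         X         C         M
  I          0.8467     9.699     2.059     5.759
  C          0.6123   -0.6123   -0.2041   -0.4082
  E           1.459     9.087     1.855      5.35
  solve Keq expr → x = -0.2041; check Q = 1.2830e+04

Direction: reverse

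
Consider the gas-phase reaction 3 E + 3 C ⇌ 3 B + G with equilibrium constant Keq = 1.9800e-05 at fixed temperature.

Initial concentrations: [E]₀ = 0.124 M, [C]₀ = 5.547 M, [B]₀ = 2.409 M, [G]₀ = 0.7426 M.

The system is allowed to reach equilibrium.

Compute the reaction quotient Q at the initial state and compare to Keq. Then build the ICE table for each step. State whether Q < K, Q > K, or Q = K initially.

Q₀ = 31.9; Q > K (proceeds reverse)

Q₀ = 31.9 vs Keq = 1.9800e-05 ⇒ Q>K, reverse
Step 1:
                    E           C           B           G
  Initial       0.124       5.547       2.409      0.7426
  Change        1.738       1.738      -1.738     -0.5793
  Equil         1.862       7.285      0.6712      0.1633
  solve Keq expr → x = -0.5793; check Q = 1.9800e-05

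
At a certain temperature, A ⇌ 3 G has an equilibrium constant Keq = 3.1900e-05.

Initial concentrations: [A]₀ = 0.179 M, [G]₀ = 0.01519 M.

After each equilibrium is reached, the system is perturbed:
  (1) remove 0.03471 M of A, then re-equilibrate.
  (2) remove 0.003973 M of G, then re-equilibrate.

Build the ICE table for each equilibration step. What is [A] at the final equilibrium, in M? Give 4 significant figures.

Q₀ = 1.9580e-05 vs Keq = 3.1900e-05 ⇒ Q<K, forward
Step 1:
                    A           G
  Initial       0.179     0.01519
  Change  -8.8474e-04    0.002654
  Equil        0.1781     0.01784
  solve Keq expr → x = 8.8474e-04; check Q = 3.1900e-05
Then remove 0.03471 M of A.
Step 2:
                    A           G
  Initial      0.1434     0.01784
  Change   4.0934e-04   -0.001228
  Equil        0.1438     0.01662
  solve Keq expr → x = -4.0934e-04; check Q = 3.1900e-05
Then remove 0.003973 M of G.
Step 3:
                    A           G
  Initial      0.1438     0.01264
  Change    -0.001307    0.003922
  Equil        0.1425     0.01657
  solve Keq expr → x = 0.001307; check Q = 3.1900e-05

[A]_eq = 0.1425 M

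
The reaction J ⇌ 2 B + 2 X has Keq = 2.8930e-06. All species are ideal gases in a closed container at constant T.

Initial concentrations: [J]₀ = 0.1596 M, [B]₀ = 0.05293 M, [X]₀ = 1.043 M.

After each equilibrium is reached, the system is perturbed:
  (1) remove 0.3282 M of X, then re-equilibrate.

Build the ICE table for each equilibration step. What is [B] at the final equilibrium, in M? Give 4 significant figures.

Q₀ = 0.0191 vs Keq = 2.8930e-06 ⇒ Q>K, reverse
Step 1:
                    J           B           X
  I            0.1596     0.05293       1.043
  C            0.0261    -0.05219    -0.05219
  E            0.1857  7.3975e-04      0.9908
  solve Keq expr → x = -0.0261; check Q = 2.8930e-06
Then remove 0.3282 M of X.
Step 2:
                    J           B           X
  I            0.1857  7.3975e-04      0.6626
  C       -1.8263e-04  3.6525e-04  3.6525e-04
  E            0.1855    0.001105       0.663
  solve Keq expr → x = 1.8263e-04; check Q = 2.8930e-06

[B]_eq = 0.001105 M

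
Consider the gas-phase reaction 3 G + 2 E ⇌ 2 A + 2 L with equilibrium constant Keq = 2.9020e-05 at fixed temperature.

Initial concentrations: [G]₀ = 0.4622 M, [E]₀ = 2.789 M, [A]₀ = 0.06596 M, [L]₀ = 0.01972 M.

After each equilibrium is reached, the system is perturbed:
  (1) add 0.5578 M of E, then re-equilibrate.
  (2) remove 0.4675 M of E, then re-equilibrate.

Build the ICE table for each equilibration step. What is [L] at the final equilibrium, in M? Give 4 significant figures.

Q₀ = 2.2029e-06 vs Keq = 2.9020e-05 ⇒ Q<K, forward
Step 1:
                   G          E          A          L
  init        0.4622      2.789    0.06596    0.01972
  Δ           -0.038   -0.02533    0.02533    0.02533
  eq          0.4242      2.764    0.09129    0.04505
  solve Keq expr → x = 0.01267; check Q = 2.9020e-05
Then add 0.5578 M of E.
Step 2:
                   G          E          A          L
  init        0.4242      3.321    0.09129    0.04505
  Δ        -0.007376  -0.004918   0.004918   0.004918
  eq          0.4168      3.317    0.09621    0.04997
  solve Keq expr → x = 0.002459; check Q = 2.9020e-05
Then remove 0.4675 M of E.
Step 3:
                   G          E          A          L
  init        0.4168      2.849    0.09621    0.04997
  Δ         0.006126   0.004084  -0.004084  -0.004084
  eq          0.4229      2.853    0.09213    0.04589
  solve Keq expr → x = -0.002042; check Q = 2.9020e-05

[L]_eq = 0.04589 M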